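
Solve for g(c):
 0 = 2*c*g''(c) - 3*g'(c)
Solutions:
 g(c) = C1 + C2*c^(5/2)


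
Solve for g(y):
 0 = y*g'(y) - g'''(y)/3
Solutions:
 g(y) = C1 + Integral(C2*airyai(3^(1/3)*y) + C3*airybi(3^(1/3)*y), y)


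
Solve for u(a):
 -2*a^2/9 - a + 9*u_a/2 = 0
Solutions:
 u(a) = C1 + 4*a^3/243 + a^2/9


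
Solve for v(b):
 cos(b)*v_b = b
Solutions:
 v(b) = C1 + Integral(b/cos(b), b)


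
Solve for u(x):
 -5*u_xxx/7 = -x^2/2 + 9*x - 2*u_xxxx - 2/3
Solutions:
 u(x) = C1 + C2*x + C3*x^2 + C4*exp(5*x/14) + 7*x^5/600 - 217*x^4/600 - 4382*x^3/1125


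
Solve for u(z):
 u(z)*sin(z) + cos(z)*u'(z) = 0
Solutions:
 u(z) = C1*cos(z)


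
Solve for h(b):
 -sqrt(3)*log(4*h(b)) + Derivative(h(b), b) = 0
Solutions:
 -sqrt(3)*Integral(1/(log(_y) + 2*log(2)), (_y, h(b)))/3 = C1 - b


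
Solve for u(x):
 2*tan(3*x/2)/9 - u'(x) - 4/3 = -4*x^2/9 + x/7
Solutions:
 u(x) = C1 + 4*x^3/27 - x^2/14 - 4*x/3 - 4*log(cos(3*x/2))/27


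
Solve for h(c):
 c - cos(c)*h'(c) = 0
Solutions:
 h(c) = C1 + Integral(c/cos(c), c)


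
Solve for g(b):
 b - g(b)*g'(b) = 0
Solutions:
 g(b) = -sqrt(C1 + b^2)
 g(b) = sqrt(C1 + b^2)


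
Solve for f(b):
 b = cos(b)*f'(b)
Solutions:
 f(b) = C1 + Integral(b/cos(b), b)


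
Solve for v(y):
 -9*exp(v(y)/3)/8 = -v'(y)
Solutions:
 v(y) = 3*log(-1/(C1 + 9*y)) + 3*log(24)


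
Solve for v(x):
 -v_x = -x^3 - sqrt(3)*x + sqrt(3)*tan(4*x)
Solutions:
 v(x) = C1 + x^4/4 + sqrt(3)*x^2/2 + sqrt(3)*log(cos(4*x))/4


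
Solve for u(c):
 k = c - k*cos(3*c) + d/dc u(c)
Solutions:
 u(c) = C1 - c^2/2 + c*k + k*sin(3*c)/3


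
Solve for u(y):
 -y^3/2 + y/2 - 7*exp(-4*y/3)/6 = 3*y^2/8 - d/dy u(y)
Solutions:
 u(y) = C1 + y^4/8 + y^3/8 - y^2/4 - 7*exp(-4*y/3)/8


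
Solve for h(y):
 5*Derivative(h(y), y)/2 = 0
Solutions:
 h(y) = C1


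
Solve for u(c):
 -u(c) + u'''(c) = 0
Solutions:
 u(c) = C3*exp(c) + (C1*sin(sqrt(3)*c/2) + C2*cos(sqrt(3)*c/2))*exp(-c/2)


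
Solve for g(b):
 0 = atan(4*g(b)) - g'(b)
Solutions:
 Integral(1/atan(4*_y), (_y, g(b))) = C1 + b


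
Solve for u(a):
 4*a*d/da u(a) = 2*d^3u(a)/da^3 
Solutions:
 u(a) = C1 + Integral(C2*airyai(2^(1/3)*a) + C3*airybi(2^(1/3)*a), a)


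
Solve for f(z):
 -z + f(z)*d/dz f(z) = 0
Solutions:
 f(z) = -sqrt(C1 + z^2)
 f(z) = sqrt(C1 + z^2)


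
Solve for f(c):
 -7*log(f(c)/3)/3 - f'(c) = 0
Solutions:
 -3*Integral(1/(-log(_y) + log(3)), (_y, f(c)))/7 = C1 - c


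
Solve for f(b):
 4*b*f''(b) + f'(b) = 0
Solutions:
 f(b) = C1 + C2*b^(3/4)


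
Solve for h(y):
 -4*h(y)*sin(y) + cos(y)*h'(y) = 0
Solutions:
 h(y) = C1/cos(y)^4


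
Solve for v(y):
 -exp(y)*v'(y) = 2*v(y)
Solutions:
 v(y) = C1*exp(2*exp(-y))


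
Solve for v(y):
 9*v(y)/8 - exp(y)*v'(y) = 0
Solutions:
 v(y) = C1*exp(-9*exp(-y)/8)


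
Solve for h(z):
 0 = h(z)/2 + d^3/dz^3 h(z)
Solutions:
 h(z) = C3*exp(-2^(2/3)*z/2) + (C1*sin(2^(2/3)*sqrt(3)*z/4) + C2*cos(2^(2/3)*sqrt(3)*z/4))*exp(2^(2/3)*z/4)


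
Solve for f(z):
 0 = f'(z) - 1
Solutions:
 f(z) = C1 + z


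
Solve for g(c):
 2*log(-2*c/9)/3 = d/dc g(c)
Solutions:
 g(c) = C1 + 2*c*log(-c)/3 + 2*c*(-2*log(3) - 1 + log(2))/3


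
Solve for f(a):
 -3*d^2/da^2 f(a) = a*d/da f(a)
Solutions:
 f(a) = C1 + C2*erf(sqrt(6)*a/6)


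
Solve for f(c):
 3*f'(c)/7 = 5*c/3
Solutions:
 f(c) = C1 + 35*c^2/18


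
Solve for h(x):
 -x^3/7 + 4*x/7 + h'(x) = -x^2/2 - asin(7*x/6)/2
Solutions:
 h(x) = C1 + x^4/28 - x^3/6 - 2*x^2/7 - x*asin(7*x/6)/2 - sqrt(36 - 49*x^2)/14


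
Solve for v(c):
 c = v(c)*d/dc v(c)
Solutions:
 v(c) = -sqrt(C1 + c^2)
 v(c) = sqrt(C1 + c^2)


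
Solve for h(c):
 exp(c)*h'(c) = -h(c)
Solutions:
 h(c) = C1*exp(exp(-c))


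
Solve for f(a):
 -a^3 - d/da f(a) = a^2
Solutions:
 f(a) = C1 - a^4/4 - a^3/3


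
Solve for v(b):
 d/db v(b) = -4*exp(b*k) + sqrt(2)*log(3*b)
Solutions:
 v(b) = C1 + sqrt(2)*b*log(b) + sqrt(2)*b*(-1 + log(3)) + Piecewise((-4*exp(b*k)/k, Ne(k, 0)), (-4*b, True))


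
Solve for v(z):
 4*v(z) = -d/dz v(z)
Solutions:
 v(z) = C1*exp(-4*z)


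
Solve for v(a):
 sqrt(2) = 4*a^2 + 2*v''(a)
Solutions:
 v(a) = C1 + C2*a - a^4/6 + sqrt(2)*a^2/4


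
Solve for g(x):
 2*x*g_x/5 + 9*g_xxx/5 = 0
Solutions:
 g(x) = C1 + Integral(C2*airyai(-6^(1/3)*x/3) + C3*airybi(-6^(1/3)*x/3), x)


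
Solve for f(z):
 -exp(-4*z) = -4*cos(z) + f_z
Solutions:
 f(z) = C1 + 4*sin(z) + exp(-4*z)/4


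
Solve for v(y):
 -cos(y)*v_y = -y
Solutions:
 v(y) = C1 + Integral(y/cos(y), y)


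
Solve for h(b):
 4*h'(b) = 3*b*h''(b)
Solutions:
 h(b) = C1 + C2*b^(7/3)


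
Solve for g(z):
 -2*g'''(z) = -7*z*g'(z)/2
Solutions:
 g(z) = C1 + Integral(C2*airyai(14^(1/3)*z/2) + C3*airybi(14^(1/3)*z/2), z)


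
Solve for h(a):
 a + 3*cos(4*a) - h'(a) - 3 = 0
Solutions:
 h(a) = C1 + a^2/2 - 3*a + 3*sin(4*a)/4


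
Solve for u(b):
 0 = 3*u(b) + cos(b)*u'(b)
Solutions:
 u(b) = C1*(sin(b) - 1)^(3/2)/(sin(b) + 1)^(3/2)


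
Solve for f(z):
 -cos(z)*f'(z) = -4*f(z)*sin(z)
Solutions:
 f(z) = C1/cos(z)^4


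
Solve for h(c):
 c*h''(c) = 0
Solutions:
 h(c) = C1 + C2*c


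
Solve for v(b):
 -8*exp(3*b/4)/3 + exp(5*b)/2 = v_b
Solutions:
 v(b) = C1 - 32*exp(3*b/4)/9 + exp(5*b)/10


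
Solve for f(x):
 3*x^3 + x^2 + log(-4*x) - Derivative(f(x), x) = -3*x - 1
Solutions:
 f(x) = C1 + 3*x^4/4 + x^3/3 + 3*x^2/2 + x*log(-x) + 2*x*log(2)


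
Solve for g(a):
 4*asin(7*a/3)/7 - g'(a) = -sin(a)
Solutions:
 g(a) = C1 + 4*a*asin(7*a/3)/7 + 4*sqrt(9 - 49*a^2)/49 - cos(a)


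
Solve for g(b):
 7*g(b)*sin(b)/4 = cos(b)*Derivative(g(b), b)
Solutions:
 g(b) = C1/cos(b)^(7/4)


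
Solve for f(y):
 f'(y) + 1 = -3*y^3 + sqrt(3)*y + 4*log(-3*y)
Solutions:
 f(y) = C1 - 3*y^4/4 + sqrt(3)*y^2/2 + 4*y*log(-y) + y*(-5 + 4*log(3))


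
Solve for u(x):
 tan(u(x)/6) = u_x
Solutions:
 u(x) = -6*asin(C1*exp(x/6)) + 6*pi
 u(x) = 6*asin(C1*exp(x/6))


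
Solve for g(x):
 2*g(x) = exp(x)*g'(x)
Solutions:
 g(x) = C1*exp(-2*exp(-x))


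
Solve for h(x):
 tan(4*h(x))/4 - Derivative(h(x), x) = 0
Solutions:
 h(x) = -asin(C1*exp(x))/4 + pi/4
 h(x) = asin(C1*exp(x))/4


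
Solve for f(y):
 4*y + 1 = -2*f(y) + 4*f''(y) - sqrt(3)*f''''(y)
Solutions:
 f(y) = C1*exp(-sqrt(3)*y*sqrt(-sqrt(6)*sqrt(2 - sqrt(3)) + 2*sqrt(3))/3) + C2*exp(sqrt(3)*y*sqrt(-sqrt(6)*sqrt(2 - sqrt(3)) + 2*sqrt(3))/3) + C3*exp(-sqrt(3)*y*sqrt(sqrt(6)*sqrt(2 - sqrt(3)) + 2*sqrt(3))/3) + C4*exp(sqrt(3)*y*sqrt(sqrt(6)*sqrt(2 - sqrt(3)) + 2*sqrt(3))/3) - 2*y - 1/2


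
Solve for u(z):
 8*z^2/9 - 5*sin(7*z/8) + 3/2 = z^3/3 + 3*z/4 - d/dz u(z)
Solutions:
 u(z) = C1 + z^4/12 - 8*z^3/27 + 3*z^2/8 - 3*z/2 - 40*cos(7*z/8)/7


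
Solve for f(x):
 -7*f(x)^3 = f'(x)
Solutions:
 f(x) = -sqrt(2)*sqrt(-1/(C1 - 7*x))/2
 f(x) = sqrt(2)*sqrt(-1/(C1 - 7*x))/2


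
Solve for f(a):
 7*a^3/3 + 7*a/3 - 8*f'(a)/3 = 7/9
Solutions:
 f(a) = C1 + 7*a^4/32 + 7*a^2/16 - 7*a/24


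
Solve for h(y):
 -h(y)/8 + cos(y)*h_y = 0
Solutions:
 h(y) = C1*(sin(y) + 1)^(1/16)/(sin(y) - 1)^(1/16)


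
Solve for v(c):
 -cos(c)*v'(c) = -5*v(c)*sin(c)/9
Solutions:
 v(c) = C1/cos(c)^(5/9)


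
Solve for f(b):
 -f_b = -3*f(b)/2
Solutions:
 f(b) = C1*exp(3*b/2)


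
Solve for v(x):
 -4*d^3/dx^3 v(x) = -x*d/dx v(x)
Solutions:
 v(x) = C1 + Integral(C2*airyai(2^(1/3)*x/2) + C3*airybi(2^(1/3)*x/2), x)


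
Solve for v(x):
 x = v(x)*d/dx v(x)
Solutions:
 v(x) = -sqrt(C1 + x^2)
 v(x) = sqrt(C1 + x^2)


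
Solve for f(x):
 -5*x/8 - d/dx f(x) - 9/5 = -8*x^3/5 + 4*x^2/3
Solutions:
 f(x) = C1 + 2*x^4/5 - 4*x^3/9 - 5*x^2/16 - 9*x/5


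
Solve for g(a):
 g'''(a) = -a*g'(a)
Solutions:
 g(a) = C1 + Integral(C2*airyai(-a) + C3*airybi(-a), a)


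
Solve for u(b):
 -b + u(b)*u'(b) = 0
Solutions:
 u(b) = -sqrt(C1 + b^2)
 u(b) = sqrt(C1 + b^2)


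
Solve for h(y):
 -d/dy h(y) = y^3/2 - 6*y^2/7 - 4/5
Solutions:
 h(y) = C1 - y^4/8 + 2*y^3/7 + 4*y/5


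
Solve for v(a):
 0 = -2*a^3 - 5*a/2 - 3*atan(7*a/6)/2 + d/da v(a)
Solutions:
 v(a) = C1 + a^4/2 + 5*a^2/4 + 3*a*atan(7*a/6)/2 - 9*log(49*a^2 + 36)/14


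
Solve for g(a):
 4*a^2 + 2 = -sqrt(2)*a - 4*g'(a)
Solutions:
 g(a) = C1 - a^3/3 - sqrt(2)*a^2/8 - a/2


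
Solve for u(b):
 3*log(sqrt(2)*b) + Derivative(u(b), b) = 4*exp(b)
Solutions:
 u(b) = C1 - 3*b*log(b) + b*(3 - 3*log(2)/2) + 4*exp(b)


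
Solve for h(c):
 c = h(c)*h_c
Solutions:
 h(c) = -sqrt(C1 + c^2)
 h(c) = sqrt(C1 + c^2)


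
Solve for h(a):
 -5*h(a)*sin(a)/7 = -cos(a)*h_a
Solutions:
 h(a) = C1/cos(a)^(5/7)


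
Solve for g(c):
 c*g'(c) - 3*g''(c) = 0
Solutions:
 g(c) = C1 + C2*erfi(sqrt(6)*c/6)


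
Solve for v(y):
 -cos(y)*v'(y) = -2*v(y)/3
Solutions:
 v(y) = C1*(sin(y) + 1)^(1/3)/(sin(y) - 1)^(1/3)


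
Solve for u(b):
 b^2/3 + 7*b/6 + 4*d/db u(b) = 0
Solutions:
 u(b) = C1 - b^3/36 - 7*b^2/48


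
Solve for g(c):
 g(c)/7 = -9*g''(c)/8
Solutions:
 g(c) = C1*sin(2*sqrt(14)*c/21) + C2*cos(2*sqrt(14)*c/21)


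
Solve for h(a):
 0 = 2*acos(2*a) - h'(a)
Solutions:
 h(a) = C1 + 2*a*acos(2*a) - sqrt(1 - 4*a^2)


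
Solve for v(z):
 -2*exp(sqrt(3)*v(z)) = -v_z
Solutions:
 v(z) = sqrt(3)*(2*log(-1/(C1 + 2*z)) - log(3))/6


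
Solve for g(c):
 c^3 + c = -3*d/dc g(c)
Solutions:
 g(c) = C1 - c^4/12 - c^2/6


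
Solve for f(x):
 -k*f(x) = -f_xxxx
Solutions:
 f(x) = C1*exp(-k^(1/4)*x) + C2*exp(k^(1/4)*x) + C3*exp(-I*k^(1/4)*x) + C4*exp(I*k^(1/4)*x)


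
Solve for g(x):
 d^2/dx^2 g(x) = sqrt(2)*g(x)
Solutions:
 g(x) = C1*exp(-2^(1/4)*x) + C2*exp(2^(1/4)*x)


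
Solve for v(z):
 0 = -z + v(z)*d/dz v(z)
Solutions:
 v(z) = -sqrt(C1 + z^2)
 v(z) = sqrt(C1 + z^2)


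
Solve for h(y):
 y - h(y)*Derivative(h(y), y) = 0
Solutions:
 h(y) = -sqrt(C1 + y^2)
 h(y) = sqrt(C1 + y^2)


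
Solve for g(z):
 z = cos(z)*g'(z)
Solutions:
 g(z) = C1 + Integral(z/cos(z), z)


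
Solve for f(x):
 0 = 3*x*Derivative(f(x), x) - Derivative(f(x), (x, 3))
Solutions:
 f(x) = C1 + Integral(C2*airyai(3^(1/3)*x) + C3*airybi(3^(1/3)*x), x)


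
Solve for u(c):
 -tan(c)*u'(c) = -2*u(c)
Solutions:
 u(c) = C1*sin(c)^2


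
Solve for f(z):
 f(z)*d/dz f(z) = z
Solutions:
 f(z) = -sqrt(C1 + z^2)
 f(z) = sqrt(C1 + z^2)


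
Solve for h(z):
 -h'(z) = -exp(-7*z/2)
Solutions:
 h(z) = C1 - 2*exp(-7*z/2)/7


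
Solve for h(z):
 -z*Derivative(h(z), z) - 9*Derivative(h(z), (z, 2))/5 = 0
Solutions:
 h(z) = C1 + C2*erf(sqrt(10)*z/6)


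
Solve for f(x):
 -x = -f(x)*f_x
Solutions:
 f(x) = -sqrt(C1 + x^2)
 f(x) = sqrt(C1 + x^2)


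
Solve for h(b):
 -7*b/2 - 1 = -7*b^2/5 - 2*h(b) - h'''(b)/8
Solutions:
 h(b) = C3*exp(-2*2^(1/3)*b) - 7*b^2/10 + 7*b/4 + (C1*sin(2^(1/3)*sqrt(3)*b) + C2*cos(2^(1/3)*sqrt(3)*b))*exp(2^(1/3)*b) + 1/2


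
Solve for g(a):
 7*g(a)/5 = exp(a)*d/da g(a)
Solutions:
 g(a) = C1*exp(-7*exp(-a)/5)


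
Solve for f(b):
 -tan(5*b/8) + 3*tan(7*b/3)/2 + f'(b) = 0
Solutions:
 f(b) = C1 - 8*log(cos(5*b/8))/5 + 9*log(cos(7*b/3))/14


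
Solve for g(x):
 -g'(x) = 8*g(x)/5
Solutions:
 g(x) = C1*exp(-8*x/5)


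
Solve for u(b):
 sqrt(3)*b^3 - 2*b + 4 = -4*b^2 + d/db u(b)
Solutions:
 u(b) = C1 + sqrt(3)*b^4/4 + 4*b^3/3 - b^2 + 4*b


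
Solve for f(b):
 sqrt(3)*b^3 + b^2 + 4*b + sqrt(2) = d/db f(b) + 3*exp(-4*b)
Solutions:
 f(b) = C1 + sqrt(3)*b^4/4 + b^3/3 + 2*b^2 + sqrt(2)*b + 3*exp(-4*b)/4


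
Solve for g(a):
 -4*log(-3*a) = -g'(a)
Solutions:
 g(a) = C1 + 4*a*log(-a) + 4*a*(-1 + log(3))


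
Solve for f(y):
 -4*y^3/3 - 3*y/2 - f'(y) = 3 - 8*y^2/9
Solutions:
 f(y) = C1 - y^4/3 + 8*y^3/27 - 3*y^2/4 - 3*y


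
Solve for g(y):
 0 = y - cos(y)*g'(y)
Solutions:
 g(y) = C1 + Integral(y/cos(y), y)


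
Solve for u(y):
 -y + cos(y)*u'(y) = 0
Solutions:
 u(y) = C1 + Integral(y/cos(y), y)


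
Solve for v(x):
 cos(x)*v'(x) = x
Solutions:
 v(x) = C1 + Integral(x/cos(x), x)


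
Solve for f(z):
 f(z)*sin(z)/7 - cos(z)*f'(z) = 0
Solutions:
 f(z) = C1/cos(z)^(1/7)


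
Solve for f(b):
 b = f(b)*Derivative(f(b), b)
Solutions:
 f(b) = -sqrt(C1 + b^2)
 f(b) = sqrt(C1 + b^2)


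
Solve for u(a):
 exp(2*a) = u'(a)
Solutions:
 u(a) = C1 + exp(2*a)/2


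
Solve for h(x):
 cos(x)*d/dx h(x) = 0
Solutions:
 h(x) = C1


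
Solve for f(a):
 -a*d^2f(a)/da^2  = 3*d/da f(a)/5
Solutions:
 f(a) = C1 + C2*a^(2/5)


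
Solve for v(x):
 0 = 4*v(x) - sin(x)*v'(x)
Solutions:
 v(x) = C1*(cos(x)^2 - 2*cos(x) + 1)/(cos(x)^2 + 2*cos(x) + 1)


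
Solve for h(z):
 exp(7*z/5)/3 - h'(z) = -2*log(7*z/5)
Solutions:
 h(z) = C1 + 2*z*log(z) + 2*z*(-log(5) - 1 + log(7)) + 5*exp(7*z/5)/21


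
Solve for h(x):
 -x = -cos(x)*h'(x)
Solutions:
 h(x) = C1 + Integral(x/cos(x), x)


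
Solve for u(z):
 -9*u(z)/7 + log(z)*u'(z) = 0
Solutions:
 u(z) = C1*exp(9*li(z)/7)


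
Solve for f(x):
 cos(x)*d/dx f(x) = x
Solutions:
 f(x) = C1 + Integral(x/cos(x), x)


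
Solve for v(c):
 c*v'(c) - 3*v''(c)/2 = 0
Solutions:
 v(c) = C1 + C2*erfi(sqrt(3)*c/3)


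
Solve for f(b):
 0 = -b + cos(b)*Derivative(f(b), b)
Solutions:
 f(b) = C1 + Integral(b/cos(b), b)


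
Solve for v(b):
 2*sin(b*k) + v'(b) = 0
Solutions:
 v(b) = C1 + 2*cos(b*k)/k


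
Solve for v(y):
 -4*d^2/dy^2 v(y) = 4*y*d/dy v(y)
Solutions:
 v(y) = C1 + C2*erf(sqrt(2)*y/2)


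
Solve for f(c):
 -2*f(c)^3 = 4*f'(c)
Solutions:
 f(c) = -sqrt(-1/(C1 - c))
 f(c) = sqrt(-1/(C1 - c))


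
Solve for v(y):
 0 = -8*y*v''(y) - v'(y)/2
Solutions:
 v(y) = C1 + C2*y^(15/16)


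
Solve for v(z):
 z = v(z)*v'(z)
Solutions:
 v(z) = -sqrt(C1 + z^2)
 v(z) = sqrt(C1 + z^2)


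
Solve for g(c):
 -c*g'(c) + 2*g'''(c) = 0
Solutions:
 g(c) = C1 + Integral(C2*airyai(2^(2/3)*c/2) + C3*airybi(2^(2/3)*c/2), c)


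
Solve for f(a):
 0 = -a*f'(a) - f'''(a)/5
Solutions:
 f(a) = C1 + Integral(C2*airyai(-5^(1/3)*a) + C3*airybi(-5^(1/3)*a), a)


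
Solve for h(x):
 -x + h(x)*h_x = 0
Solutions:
 h(x) = -sqrt(C1 + x^2)
 h(x) = sqrt(C1 + x^2)


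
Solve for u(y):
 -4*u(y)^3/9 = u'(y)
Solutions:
 u(y) = -3*sqrt(2)*sqrt(-1/(C1 - 4*y))/2
 u(y) = 3*sqrt(2)*sqrt(-1/(C1 - 4*y))/2


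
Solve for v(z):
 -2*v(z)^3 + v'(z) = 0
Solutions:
 v(z) = -sqrt(2)*sqrt(-1/(C1 + 2*z))/2
 v(z) = sqrt(2)*sqrt(-1/(C1 + 2*z))/2


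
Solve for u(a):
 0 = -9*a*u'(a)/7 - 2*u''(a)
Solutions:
 u(a) = C1 + C2*erf(3*sqrt(7)*a/14)


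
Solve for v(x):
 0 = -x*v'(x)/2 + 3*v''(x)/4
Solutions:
 v(x) = C1 + C2*erfi(sqrt(3)*x/3)


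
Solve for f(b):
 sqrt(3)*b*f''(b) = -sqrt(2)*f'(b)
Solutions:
 f(b) = C1 + C2*b^(1 - sqrt(6)/3)


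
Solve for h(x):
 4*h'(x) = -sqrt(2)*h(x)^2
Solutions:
 h(x) = 4/(C1 + sqrt(2)*x)


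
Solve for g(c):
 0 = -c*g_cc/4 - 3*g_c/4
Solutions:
 g(c) = C1 + C2/c^2


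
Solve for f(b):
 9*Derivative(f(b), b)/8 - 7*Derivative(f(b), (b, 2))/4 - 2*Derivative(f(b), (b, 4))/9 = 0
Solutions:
 f(b) = C1 + C2*exp(6^(1/3)*b*(-(27 + sqrt(2787))^(1/3) + 7*6^(1/3)/(27 + sqrt(2787))^(1/3))/8)*sin(2^(1/3)*3^(1/6)*b*(21*2^(1/3)/(27 + sqrt(2787))^(1/3) + 3^(2/3)*(27 + sqrt(2787))^(1/3))/8) + C3*exp(6^(1/3)*b*(-(27 + sqrt(2787))^(1/3) + 7*6^(1/3)/(27 + sqrt(2787))^(1/3))/8)*cos(2^(1/3)*3^(1/6)*b*(21*2^(1/3)/(27 + sqrt(2787))^(1/3) + 3^(2/3)*(27 + sqrt(2787))^(1/3))/8) + C4*exp(-6^(1/3)*b*(-(27 + sqrt(2787))^(1/3) + 7*6^(1/3)/(27 + sqrt(2787))^(1/3))/4)


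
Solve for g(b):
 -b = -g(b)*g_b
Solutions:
 g(b) = -sqrt(C1 + b^2)
 g(b) = sqrt(C1 + b^2)


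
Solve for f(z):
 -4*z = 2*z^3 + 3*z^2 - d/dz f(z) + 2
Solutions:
 f(z) = C1 + z^4/2 + z^3 + 2*z^2 + 2*z


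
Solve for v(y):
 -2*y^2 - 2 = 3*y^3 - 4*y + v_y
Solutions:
 v(y) = C1 - 3*y^4/4 - 2*y^3/3 + 2*y^2 - 2*y


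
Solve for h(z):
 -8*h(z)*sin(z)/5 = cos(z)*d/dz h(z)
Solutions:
 h(z) = C1*cos(z)^(8/5)


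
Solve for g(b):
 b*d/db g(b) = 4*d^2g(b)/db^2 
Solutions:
 g(b) = C1 + C2*erfi(sqrt(2)*b/4)


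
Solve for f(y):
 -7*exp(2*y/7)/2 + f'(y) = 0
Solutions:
 f(y) = C1 + 49*exp(2*y/7)/4


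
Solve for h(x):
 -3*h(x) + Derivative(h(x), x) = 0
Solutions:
 h(x) = C1*exp(3*x)


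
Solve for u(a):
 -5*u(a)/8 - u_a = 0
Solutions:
 u(a) = C1*exp(-5*a/8)


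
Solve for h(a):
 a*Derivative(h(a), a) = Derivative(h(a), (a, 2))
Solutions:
 h(a) = C1 + C2*erfi(sqrt(2)*a/2)


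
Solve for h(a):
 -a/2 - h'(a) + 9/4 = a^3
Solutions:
 h(a) = C1 - a^4/4 - a^2/4 + 9*a/4


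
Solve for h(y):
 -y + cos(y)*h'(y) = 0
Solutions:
 h(y) = C1 + Integral(y/cos(y), y)


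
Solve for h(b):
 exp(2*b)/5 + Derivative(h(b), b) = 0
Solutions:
 h(b) = C1 - exp(2*b)/10


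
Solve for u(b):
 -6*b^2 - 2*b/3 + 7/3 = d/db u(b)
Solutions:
 u(b) = C1 - 2*b^3 - b^2/3 + 7*b/3


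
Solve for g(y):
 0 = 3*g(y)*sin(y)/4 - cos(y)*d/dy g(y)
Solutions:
 g(y) = C1/cos(y)^(3/4)


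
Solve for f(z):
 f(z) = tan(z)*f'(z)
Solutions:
 f(z) = C1*sin(z)


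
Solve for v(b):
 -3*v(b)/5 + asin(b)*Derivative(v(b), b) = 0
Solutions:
 v(b) = C1*exp(3*Integral(1/asin(b), b)/5)


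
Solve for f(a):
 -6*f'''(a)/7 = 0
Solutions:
 f(a) = C1 + C2*a + C3*a^2


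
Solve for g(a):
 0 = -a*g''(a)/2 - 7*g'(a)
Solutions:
 g(a) = C1 + C2/a^13


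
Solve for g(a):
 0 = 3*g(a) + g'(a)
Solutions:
 g(a) = C1*exp(-3*a)


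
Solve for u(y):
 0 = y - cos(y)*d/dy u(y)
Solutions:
 u(y) = C1 + Integral(y/cos(y), y)


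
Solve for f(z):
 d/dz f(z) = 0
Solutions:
 f(z) = C1


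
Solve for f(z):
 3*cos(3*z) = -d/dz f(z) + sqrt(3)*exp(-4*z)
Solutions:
 f(z) = C1 - sin(3*z) - sqrt(3)*exp(-4*z)/4


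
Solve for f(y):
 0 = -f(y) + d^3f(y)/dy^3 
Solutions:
 f(y) = C3*exp(y) + (C1*sin(sqrt(3)*y/2) + C2*cos(sqrt(3)*y/2))*exp(-y/2)


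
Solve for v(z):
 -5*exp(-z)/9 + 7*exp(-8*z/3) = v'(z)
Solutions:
 v(z) = C1 + 5*exp(-z)/9 - 21*exp(-8*z/3)/8


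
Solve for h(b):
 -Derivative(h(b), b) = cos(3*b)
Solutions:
 h(b) = C1 - sin(3*b)/3


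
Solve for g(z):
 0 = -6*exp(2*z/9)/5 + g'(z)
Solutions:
 g(z) = C1 + 27*exp(2*z/9)/5


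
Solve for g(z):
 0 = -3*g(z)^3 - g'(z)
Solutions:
 g(z) = -sqrt(2)*sqrt(-1/(C1 - 3*z))/2
 g(z) = sqrt(2)*sqrt(-1/(C1 - 3*z))/2


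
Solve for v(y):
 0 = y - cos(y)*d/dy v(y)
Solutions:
 v(y) = C1 + Integral(y/cos(y), y)


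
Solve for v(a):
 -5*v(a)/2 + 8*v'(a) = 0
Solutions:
 v(a) = C1*exp(5*a/16)


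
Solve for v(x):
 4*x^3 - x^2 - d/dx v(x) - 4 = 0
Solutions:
 v(x) = C1 + x^4 - x^3/3 - 4*x


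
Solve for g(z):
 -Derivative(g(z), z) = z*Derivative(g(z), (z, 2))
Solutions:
 g(z) = C1 + C2*log(z)


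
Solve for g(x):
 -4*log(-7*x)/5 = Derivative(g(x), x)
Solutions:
 g(x) = C1 - 4*x*log(-x)/5 + 4*x*(1 - log(7))/5


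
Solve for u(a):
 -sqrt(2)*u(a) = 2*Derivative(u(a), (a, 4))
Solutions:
 u(a) = (C1*sin(2^(3/8)*a/2) + C2*cos(2^(3/8)*a/2))*exp(-2^(3/8)*a/2) + (C3*sin(2^(3/8)*a/2) + C4*cos(2^(3/8)*a/2))*exp(2^(3/8)*a/2)


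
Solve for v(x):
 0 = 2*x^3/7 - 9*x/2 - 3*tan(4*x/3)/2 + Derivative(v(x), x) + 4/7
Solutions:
 v(x) = C1 - x^4/14 + 9*x^2/4 - 4*x/7 - 9*log(cos(4*x/3))/8


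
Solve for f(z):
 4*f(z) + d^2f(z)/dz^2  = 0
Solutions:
 f(z) = C1*sin(2*z) + C2*cos(2*z)


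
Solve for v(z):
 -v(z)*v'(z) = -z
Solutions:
 v(z) = -sqrt(C1 + z^2)
 v(z) = sqrt(C1 + z^2)


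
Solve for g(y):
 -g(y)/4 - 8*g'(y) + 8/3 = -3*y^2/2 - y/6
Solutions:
 g(y) = C1*exp(-y/32) + 6*y^2 - 1150*y/3 + 36832/3


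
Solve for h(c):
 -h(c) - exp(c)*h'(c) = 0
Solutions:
 h(c) = C1*exp(exp(-c))


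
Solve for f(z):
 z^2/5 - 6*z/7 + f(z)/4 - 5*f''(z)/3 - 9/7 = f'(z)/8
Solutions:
 f(z) = C1*exp(z*(-3 + sqrt(969))/80) + C2*exp(-z*(3 + sqrt(969))/80) - 4*z^2/5 + 92*z/35 - 442/105


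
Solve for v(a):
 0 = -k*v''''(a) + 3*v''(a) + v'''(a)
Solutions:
 v(a) = C1 + C2*a + C3*exp(a*(1 - sqrt(12*k + 1))/(2*k)) + C4*exp(a*(sqrt(12*k + 1) + 1)/(2*k))


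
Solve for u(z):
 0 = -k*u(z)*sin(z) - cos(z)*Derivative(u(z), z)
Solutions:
 u(z) = C1*exp(k*log(cos(z)))


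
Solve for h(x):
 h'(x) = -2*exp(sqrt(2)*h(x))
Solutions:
 h(x) = sqrt(2)*(2*log(1/(C1 + 2*x)) - log(2))/4


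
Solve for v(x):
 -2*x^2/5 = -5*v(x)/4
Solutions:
 v(x) = 8*x^2/25


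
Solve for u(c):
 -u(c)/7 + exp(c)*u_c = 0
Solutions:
 u(c) = C1*exp(-exp(-c)/7)


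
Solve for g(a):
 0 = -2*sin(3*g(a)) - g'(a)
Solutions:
 g(a) = -acos((-C1 - exp(12*a))/(C1 - exp(12*a)))/3 + 2*pi/3
 g(a) = acos((-C1 - exp(12*a))/(C1 - exp(12*a)))/3


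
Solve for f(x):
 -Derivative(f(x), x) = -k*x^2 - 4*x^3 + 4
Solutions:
 f(x) = C1 + k*x^3/3 + x^4 - 4*x


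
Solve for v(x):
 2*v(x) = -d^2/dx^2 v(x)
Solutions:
 v(x) = C1*sin(sqrt(2)*x) + C2*cos(sqrt(2)*x)


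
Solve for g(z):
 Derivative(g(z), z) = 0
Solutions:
 g(z) = C1


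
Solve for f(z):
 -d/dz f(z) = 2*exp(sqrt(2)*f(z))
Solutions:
 f(z) = sqrt(2)*(2*log(1/(C1 + 2*z)) - log(2))/4


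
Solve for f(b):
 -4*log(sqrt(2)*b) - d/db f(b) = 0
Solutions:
 f(b) = C1 - 4*b*log(b) - b*log(4) + 4*b


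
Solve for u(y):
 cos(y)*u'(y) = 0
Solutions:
 u(y) = C1


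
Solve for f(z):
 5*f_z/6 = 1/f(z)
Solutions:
 f(z) = -sqrt(C1 + 60*z)/5
 f(z) = sqrt(C1 + 60*z)/5


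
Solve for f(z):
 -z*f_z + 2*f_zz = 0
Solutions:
 f(z) = C1 + C2*erfi(z/2)


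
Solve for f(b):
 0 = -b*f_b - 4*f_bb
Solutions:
 f(b) = C1 + C2*erf(sqrt(2)*b/4)


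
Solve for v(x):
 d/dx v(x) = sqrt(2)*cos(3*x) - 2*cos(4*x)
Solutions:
 v(x) = C1 + sqrt(2)*sin(3*x)/3 - sin(4*x)/2


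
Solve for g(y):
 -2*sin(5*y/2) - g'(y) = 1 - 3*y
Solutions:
 g(y) = C1 + 3*y^2/2 - y + 4*cos(5*y/2)/5


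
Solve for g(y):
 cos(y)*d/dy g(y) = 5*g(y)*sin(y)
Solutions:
 g(y) = C1/cos(y)^5


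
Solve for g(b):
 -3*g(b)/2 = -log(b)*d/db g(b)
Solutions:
 g(b) = C1*exp(3*li(b)/2)


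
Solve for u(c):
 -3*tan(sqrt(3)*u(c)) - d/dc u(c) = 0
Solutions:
 u(c) = sqrt(3)*(pi - asin(C1*exp(-3*sqrt(3)*c)))/3
 u(c) = sqrt(3)*asin(C1*exp(-3*sqrt(3)*c))/3


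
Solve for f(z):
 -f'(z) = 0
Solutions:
 f(z) = C1


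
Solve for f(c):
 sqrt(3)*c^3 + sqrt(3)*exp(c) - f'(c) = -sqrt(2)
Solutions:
 f(c) = C1 + sqrt(3)*c^4/4 + sqrt(2)*c + sqrt(3)*exp(c)


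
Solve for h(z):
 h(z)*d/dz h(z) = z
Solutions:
 h(z) = -sqrt(C1 + z^2)
 h(z) = sqrt(C1 + z^2)


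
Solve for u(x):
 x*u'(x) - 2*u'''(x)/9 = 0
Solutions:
 u(x) = C1 + Integral(C2*airyai(6^(2/3)*x/2) + C3*airybi(6^(2/3)*x/2), x)


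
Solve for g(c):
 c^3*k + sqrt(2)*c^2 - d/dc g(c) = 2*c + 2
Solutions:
 g(c) = C1 + c^4*k/4 + sqrt(2)*c^3/3 - c^2 - 2*c


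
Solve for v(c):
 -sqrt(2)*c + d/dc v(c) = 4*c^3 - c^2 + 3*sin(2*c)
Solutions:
 v(c) = C1 + c^4 - c^3/3 + sqrt(2)*c^2/2 - 3*cos(2*c)/2


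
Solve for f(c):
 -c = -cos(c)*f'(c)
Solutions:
 f(c) = C1 + Integral(c/cos(c), c)


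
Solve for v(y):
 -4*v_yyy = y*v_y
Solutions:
 v(y) = C1 + Integral(C2*airyai(-2^(1/3)*y/2) + C3*airybi(-2^(1/3)*y/2), y)


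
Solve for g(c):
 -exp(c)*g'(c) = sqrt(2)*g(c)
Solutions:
 g(c) = C1*exp(sqrt(2)*exp(-c))


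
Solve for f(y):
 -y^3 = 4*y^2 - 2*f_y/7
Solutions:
 f(y) = C1 + 7*y^4/8 + 14*y^3/3


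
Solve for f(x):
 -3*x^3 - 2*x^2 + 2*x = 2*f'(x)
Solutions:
 f(x) = C1 - 3*x^4/8 - x^3/3 + x^2/2


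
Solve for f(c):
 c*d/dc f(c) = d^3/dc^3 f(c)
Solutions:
 f(c) = C1 + Integral(C2*airyai(c) + C3*airybi(c), c)


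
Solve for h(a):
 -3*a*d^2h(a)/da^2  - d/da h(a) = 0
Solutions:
 h(a) = C1 + C2*a^(2/3)


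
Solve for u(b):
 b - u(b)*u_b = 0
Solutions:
 u(b) = -sqrt(C1 + b^2)
 u(b) = sqrt(C1 + b^2)


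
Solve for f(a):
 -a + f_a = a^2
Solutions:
 f(a) = C1 + a^3/3 + a^2/2


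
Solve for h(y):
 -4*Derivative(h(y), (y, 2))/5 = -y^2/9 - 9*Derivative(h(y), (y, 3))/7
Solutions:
 h(y) = C1 + C2*y + C3*exp(28*y/45) + 5*y^4/432 + 25*y^3/336 + 1125*y^2/3136


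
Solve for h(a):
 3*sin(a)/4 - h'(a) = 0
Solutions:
 h(a) = C1 - 3*cos(a)/4


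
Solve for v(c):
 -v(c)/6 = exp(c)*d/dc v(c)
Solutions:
 v(c) = C1*exp(exp(-c)/6)


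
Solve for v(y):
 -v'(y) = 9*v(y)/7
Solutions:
 v(y) = C1*exp(-9*y/7)


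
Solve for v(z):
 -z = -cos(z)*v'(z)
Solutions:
 v(z) = C1 + Integral(z/cos(z), z)


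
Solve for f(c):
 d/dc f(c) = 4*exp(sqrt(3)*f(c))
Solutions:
 f(c) = sqrt(3)*(2*log(-1/(C1 + 4*c)) - log(3))/6


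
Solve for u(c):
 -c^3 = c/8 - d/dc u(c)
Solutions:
 u(c) = C1 + c^4/4 + c^2/16


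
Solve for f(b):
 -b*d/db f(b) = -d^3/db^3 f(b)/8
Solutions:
 f(b) = C1 + Integral(C2*airyai(2*b) + C3*airybi(2*b), b)


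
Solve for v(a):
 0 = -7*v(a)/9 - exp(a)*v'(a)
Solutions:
 v(a) = C1*exp(7*exp(-a)/9)


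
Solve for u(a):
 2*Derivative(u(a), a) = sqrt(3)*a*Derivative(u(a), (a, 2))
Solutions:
 u(a) = C1 + C2*a^(1 + 2*sqrt(3)/3)


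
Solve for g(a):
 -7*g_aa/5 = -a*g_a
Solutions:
 g(a) = C1 + C2*erfi(sqrt(70)*a/14)


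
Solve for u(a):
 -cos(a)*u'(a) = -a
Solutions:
 u(a) = C1 + Integral(a/cos(a), a)


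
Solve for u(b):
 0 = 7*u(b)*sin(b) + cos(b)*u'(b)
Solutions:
 u(b) = C1*cos(b)^7


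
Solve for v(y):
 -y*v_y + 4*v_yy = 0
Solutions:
 v(y) = C1 + C2*erfi(sqrt(2)*y/4)


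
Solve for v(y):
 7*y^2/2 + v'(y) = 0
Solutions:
 v(y) = C1 - 7*y^3/6


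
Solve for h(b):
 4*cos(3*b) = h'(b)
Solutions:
 h(b) = C1 + 4*sin(3*b)/3


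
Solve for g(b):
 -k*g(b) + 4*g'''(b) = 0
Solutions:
 g(b) = C1*exp(2^(1/3)*b*k^(1/3)/2) + C2*exp(2^(1/3)*b*k^(1/3)*(-1 + sqrt(3)*I)/4) + C3*exp(-2^(1/3)*b*k^(1/3)*(1 + sqrt(3)*I)/4)


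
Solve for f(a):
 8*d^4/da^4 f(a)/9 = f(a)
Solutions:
 f(a) = C1*exp(-2^(1/4)*sqrt(3)*a/2) + C2*exp(2^(1/4)*sqrt(3)*a/2) + C3*sin(2^(1/4)*sqrt(3)*a/2) + C4*cos(2^(1/4)*sqrt(3)*a/2)


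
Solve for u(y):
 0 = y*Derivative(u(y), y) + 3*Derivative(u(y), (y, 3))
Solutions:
 u(y) = C1 + Integral(C2*airyai(-3^(2/3)*y/3) + C3*airybi(-3^(2/3)*y/3), y)


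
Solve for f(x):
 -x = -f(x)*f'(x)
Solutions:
 f(x) = -sqrt(C1 + x^2)
 f(x) = sqrt(C1 + x^2)


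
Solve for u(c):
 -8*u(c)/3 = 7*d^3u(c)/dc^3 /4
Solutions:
 u(c) = C3*exp(-2*42^(2/3)*c/21) + (C1*sin(14^(2/3)*3^(1/6)*c/7) + C2*cos(14^(2/3)*3^(1/6)*c/7))*exp(42^(2/3)*c/21)


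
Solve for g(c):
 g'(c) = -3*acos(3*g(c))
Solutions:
 Integral(1/acos(3*_y), (_y, g(c))) = C1 - 3*c


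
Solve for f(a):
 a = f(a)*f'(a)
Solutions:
 f(a) = -sqrt(C1 + a^2)
 f(a) = sqrt(C1 + a^2)


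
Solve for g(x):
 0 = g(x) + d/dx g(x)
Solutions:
 g(x) = C1*exp(-x)


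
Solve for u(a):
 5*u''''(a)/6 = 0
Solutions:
 u(a) = C1 + C2*a + C3*a^2 + C4*a^3


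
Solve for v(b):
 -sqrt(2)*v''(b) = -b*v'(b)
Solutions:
 v(b) = C1 + C2*erfi(2^(1/4)*b/2)


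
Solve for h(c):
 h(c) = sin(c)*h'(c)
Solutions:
 h(c) = C1*sqrt(cos(c) - 1)/sqrt(cos(c) + 1)


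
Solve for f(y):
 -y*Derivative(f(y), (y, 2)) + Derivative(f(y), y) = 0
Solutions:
 f(y) = C1 + C2*y^2


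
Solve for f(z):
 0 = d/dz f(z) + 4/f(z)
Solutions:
 f(z) = -sqrt(C1 - 8*z)
 f(z) = sqrt(C1 - 8*z)


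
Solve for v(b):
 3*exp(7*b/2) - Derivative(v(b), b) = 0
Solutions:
 v(b) = C1 + 6*exp(7*b/2)/7


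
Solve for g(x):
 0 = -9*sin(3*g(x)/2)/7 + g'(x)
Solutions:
 -9*x/7 + log(cos(3*g(x)/2) - 1)/3 - log(cos(3*g(x)/2) + 1)/3 = C1


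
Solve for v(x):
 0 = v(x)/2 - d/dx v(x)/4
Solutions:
 v(x) = C1*exp(2*x)


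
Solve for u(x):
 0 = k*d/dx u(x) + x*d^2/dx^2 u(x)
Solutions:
 u(x) = C1 + x^(1 - re(k))*(C2*sin(log(x)*Abs(im(k))) + C3*cos(log(x)*im(k)))


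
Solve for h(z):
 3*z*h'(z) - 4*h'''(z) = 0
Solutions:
 h(z) = C1 + Integral(C2*airyai(6^(1/3)*z/2) + C3*airybi(6^(1/3)*z/2), z)


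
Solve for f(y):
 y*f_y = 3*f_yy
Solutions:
 f(y) = C1 + C2*erfi(sqrt(6)*y/6)


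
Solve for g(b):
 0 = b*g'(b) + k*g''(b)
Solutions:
 g(b) = C1 + C2*sqrt(k)*erf(sqrt(2)*b*sqrt(1/k)/2)


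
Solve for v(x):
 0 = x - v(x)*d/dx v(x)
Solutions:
 v(x) = -sqrt(C1 + x^2)
 v(x) = sqrt(C1 + x^2)


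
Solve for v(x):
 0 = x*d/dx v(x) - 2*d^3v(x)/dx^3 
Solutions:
 v(x) = C1 + Integral(C2*airyai(2^(2/3)*x/2) + C3*airybi(2^(2/3)*x/2), x)


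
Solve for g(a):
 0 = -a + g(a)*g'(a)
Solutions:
 g(a) = -sqrt(C1 + a^2)
 g(a) = sqrt(C1 + a^2)


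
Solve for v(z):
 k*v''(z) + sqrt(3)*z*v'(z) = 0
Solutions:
 v(z) = C1 + C2*sqrt(k)*erf(sqrt(2)*3^(1/4)*z*sqrt(1/k)/2)


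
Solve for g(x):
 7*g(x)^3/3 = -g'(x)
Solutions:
 g(x) = -sqrt(6)*sqrt(-1/(C1 - 7*x))/2
 g(x) = sqrt(6)*sqrt(-1/(C1 - 7*x))/2


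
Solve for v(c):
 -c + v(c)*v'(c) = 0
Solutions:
 v(c) = -sqrt(C1 + c^2)
 v(c) = sqrt(C1 + c^2)


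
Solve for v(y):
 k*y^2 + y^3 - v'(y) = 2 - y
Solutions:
 v(y) = C1 + k*y^3/3 + y^4/4 + y^2/2 - 2*y


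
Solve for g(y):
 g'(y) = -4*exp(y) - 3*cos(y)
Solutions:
 g(y) = C1 - 4*exp(y) - 3*sin(y)


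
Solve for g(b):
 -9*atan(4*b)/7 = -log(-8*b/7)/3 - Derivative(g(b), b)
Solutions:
 g(b) = C1 - b*log(-b)/3 + 9*b*atan(4*b)/7 - b*log(2) + b/3 + b*log(7)/3 - 9*log(16*b^2 + 1)/56


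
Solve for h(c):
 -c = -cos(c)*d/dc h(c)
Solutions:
 h(c) = C1 + Integral(c/cos(c), c)


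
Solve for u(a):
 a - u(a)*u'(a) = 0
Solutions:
 u(a) = -sqrt(C1 + a^2)
 u(a) = sqrt(C1 + a^2)


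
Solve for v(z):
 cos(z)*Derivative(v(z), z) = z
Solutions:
 v(z) = C1 + Integral(z/cos(z), z)


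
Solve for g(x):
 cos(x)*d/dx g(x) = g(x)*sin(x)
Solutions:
 g(x) = C1/cos(x)


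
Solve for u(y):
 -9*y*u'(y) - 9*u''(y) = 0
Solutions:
 u(y) = C1 + C2*erf(sqrt(2)*y/2)


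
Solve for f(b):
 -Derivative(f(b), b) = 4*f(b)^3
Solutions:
 f(b) = -sqrt(2)*sqrt(-1/(C1 - 4*b))/2
 f(b) = sqrt(2)*sqrt(-1/(C1 - 4*b))/2


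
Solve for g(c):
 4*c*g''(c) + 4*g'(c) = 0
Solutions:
 g(c) = C1 + C2*log(c)


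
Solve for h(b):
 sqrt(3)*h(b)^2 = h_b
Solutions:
 h(b) = -1/(C1 + sqrt(3)*b)


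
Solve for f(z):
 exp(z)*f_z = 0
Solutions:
 f(z) = C1


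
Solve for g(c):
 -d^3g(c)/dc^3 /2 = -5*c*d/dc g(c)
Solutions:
 g(c) = C1 + Integral(C2*airyai(10^(1/3)*c) + C3*airybi(10^(1/3)*c), c)


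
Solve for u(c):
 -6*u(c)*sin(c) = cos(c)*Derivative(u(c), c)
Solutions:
 u(c) = C1*cos(c)^6


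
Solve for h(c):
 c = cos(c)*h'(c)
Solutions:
 h(c) = C1 + Integral(c/cos(c), c)


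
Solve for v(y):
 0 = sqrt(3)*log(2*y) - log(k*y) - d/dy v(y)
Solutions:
 v(y) = C1 + y*(-log(k) - sqrt(3) + 1 + sqrt(3)*log(2)) + y*(-1 + sqrt(3))*log(y)


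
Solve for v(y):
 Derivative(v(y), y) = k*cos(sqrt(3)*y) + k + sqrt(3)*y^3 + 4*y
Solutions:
 v(y) = C1 + k*y + sqrt(3)*k*sin(sqrt(3)*y)/3 + sqrt(3)*y^4/4 + 2*y^2


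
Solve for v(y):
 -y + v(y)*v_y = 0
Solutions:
 v(y) = -sqrt(C1 + y^2)
 v(y) = sqrt(C1 + y^2)


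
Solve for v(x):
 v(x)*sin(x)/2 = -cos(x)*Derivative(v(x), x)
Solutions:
 v(x) = C1*sqrt(cos(x))


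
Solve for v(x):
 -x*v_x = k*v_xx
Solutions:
 v(x) = C1 + C2*sqrt(k)*erf(sqrt(2)*x*sqrt(1/k)/2)


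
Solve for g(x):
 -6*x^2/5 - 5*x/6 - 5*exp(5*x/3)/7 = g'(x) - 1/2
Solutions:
 g(x) = C1 - 2*x^3/5 - 5*x^2/12 + x/2 - 3*exp(5*x/3)/7


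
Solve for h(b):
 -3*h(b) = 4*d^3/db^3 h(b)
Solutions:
 h(b) = C3*exp(-6^(1/3)*b/2) + (C1*sin(2^(1/3)*3^(5/6)*b/4) + C2*cos(2^(1/3)*3^(5/6)*b/4))*exp(6^(1/3)*b/4)


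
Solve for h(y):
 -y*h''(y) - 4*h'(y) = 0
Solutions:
 h(y) = C1 + C2/y^3


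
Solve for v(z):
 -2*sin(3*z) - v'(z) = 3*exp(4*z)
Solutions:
 v(z) = C1 - 3*exp(4*z)/4 + 2*cos(3*z)/3


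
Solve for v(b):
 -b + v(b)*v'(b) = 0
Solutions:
 v(b) = -sqrt(C1 + b^2)
 v(b) = sqrt(C1 + b^2)


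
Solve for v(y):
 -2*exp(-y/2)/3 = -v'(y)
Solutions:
 v(y) = C1 - 4*exp(-y/2)/3


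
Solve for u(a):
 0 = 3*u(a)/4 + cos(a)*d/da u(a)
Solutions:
 u(a) = C1*(sin(a) - 1)^(3/8)/(sin(a) + 1)^(3/8)


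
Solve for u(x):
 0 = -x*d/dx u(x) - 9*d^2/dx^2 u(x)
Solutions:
 u(x) = C1 + C2*erf(sqrt(2)*x/6)


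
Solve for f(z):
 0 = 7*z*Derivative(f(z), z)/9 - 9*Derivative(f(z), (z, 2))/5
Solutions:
 f(z) = C1 + C2*erfi(sqrt(70)*z/18)


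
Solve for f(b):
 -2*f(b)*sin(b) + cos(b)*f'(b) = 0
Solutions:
 f(b) = C1/cos(b)^2


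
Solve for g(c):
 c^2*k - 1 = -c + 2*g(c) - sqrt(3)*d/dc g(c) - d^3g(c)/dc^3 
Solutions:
 g(c) = C1*exp(c*(-3*(1 + sqrt(sqrt(3)/9 + 1))^(1/3) + sqrt(3)/(1 + sqrt(sqrt(3)/9 + 1))^(1/3))/6)*sin(c*((1 + sqrt(sqrt(3)/9 + 1))^(-1/3) + sqrt(3)*(1 + sqrt(sqrt(3)/9 + 1))^(1/3))/2) + C2*exp(c*(-3*(1 + sqrt(sqrt(3)/9 + 1))^(1/3) + sqrt(3)/(1 + sqrt(sqrt(3)/9 + 1))^(1/3))/6)*cos(c*((1 + sqrt(sqrt(3)/9 + 1))^(-1/3) + sqrt(3)*(1 + sqrt(sqrt(3)/9 + 1))^(1/3))/2) + C3*exp(c*(-sqrt(3)/(3*(1 + sqrt(sqrt(3)/9 + 1))^(1/3)) + (1 + sqrt(sqrt(3)/9 + 1))^(1/3))) + c^2*k/2 + sqrt(3)*c*k/2 + c/2 + 3*k/4 - 1/2 + sqrt(3)/4


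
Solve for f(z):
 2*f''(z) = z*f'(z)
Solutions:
 f(z) = C1 + C2*erfi(z/2)


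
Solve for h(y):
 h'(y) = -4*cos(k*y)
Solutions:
 h(y) = C1 - 4*sin(k*y)/k


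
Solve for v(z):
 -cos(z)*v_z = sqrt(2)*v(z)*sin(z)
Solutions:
 v(z) = C1*cos(z)^(sqrt(2))


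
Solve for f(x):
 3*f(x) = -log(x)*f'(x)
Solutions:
 f(x) = C1*exp(-3*li(x))


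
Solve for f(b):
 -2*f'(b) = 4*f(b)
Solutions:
 f(b) = C1*exp(-2*b)


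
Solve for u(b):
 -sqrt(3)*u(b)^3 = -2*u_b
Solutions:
 u(b) = -sqrt(-1/(C1 + sqrt(3)*b))
 u(b) = sqrt(-1/(C1 + sqrt(3)*b))


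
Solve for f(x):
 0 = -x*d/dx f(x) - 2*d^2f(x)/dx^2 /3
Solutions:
 f(x) = C1 + C2*erf(sqrt(3)*x/2)


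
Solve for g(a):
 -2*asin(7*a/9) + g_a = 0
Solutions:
 g(a) = C1 + 2*a*asin(7*a/9) + 2*sqrt(81 - 49*a^2)/7


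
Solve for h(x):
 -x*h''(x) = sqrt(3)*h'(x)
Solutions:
 h(x) = C1 + C2*x^(1 - sqrt(3))


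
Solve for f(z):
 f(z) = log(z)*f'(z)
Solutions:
 f(z) = C1*exp(li(z))


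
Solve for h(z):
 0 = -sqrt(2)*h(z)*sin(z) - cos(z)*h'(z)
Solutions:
 h(z) = C1*cos(z)^(sqrt(2))


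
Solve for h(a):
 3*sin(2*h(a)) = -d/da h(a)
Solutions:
 h(a) = pi - acos((-C1 - exp(12*a))/(C1 - exp(12*a)))/2
 h(a) = acos((-C1 - exp(12*a))/(C1 - exp(12*a)))/2


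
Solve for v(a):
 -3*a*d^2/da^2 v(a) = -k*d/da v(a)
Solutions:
 v(a) = C1 + a^(re(k)/3 + 1)*(C2*sin(log(a)*Abs(im(k))/3) + C3*cos(log(a)*im(k)/3))


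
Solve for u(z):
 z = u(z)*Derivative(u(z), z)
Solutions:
 u(z) = -sqrt(C1 + z^2)
 u(z) = sqrt(C1 + z^2)


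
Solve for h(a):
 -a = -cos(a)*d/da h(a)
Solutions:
 h(a) = C1 + Integral(a/cos(a), a)


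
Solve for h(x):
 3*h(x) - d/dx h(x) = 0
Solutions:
 h(x) = C1*exp(3*x)


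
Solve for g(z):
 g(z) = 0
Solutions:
 g(z) = 0


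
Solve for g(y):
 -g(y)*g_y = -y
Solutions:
 g(y) = -sqrt(C1 + y^2)
 g(y) = sqrt(C1 + y^2)


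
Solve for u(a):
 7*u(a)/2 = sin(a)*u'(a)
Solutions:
 u(a) = C1*(cos(a) - 1)^(7/4)/(cos(a) + 1)^(7/4)


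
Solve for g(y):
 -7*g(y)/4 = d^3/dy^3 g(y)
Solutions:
 g(y) = C3*exp(-14^(1/3)*y/2) + (C1*sin(14^(1/3)*sqrt(3)*y/4) + C2*cos(14^(1/3)*sqrt(3)*y/4))*exp(14^(1/3)*y/4)


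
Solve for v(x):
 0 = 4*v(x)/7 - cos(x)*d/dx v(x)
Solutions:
 v(x) = C1*(sin(x) + 1)^(2/7)/(sin(x) - 1)^(2/7)


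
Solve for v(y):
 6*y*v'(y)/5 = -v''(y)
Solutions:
 v(y) = C1 + C2*erf(sqrt(15)*y/5)


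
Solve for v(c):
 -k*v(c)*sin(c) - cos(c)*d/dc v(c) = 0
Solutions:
 v(c) = C1*exp(k*log(cos(c)))


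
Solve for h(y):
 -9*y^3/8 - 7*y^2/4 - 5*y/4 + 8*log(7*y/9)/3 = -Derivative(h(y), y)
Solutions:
 h(y) = C1 + 9*y^4/32 + 7*y^3/12 + 5*y^2/8 - 8*y*log(y)/3 - 8*y*log(7)/3 + 8*y/3 + 16*y*log(3)/3


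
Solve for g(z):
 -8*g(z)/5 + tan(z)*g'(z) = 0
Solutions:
 g(z) = C1*sin(z)^(8/5)


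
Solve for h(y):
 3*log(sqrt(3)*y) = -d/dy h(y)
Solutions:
 h(y) = C1 - 3*y*log(y) - 3*y*log(3)/2 + 3*y


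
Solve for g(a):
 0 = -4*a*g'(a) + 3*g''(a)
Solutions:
 g(a) = C1 + C2*erfi(sqrt(6)*a/3)


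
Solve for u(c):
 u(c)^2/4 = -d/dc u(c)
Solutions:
 u(c) = 4/(C1 + c)


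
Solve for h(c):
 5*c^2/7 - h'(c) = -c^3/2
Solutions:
 h(c) = C1 + c^4/8 + 5*c^3/21


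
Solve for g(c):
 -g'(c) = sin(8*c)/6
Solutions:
 g(c) = C1 + cos(8*c)/48


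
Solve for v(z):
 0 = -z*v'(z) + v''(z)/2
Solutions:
 v(z) = C1 + C2*erfi(z)


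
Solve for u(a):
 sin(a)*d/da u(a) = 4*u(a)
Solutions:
 u(a) = C1*(cos(a)^2 - 2*cos(a) + 1)/(cos(a)^2 + 2*cos(a) + 1)


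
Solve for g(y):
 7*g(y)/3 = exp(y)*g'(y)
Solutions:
 g(y) = C1*exp(-7*exp(-y)/3)


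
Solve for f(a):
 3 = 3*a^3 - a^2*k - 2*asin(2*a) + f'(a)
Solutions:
 f(a) = C1 - 3*a^4/4 + a^3*k/3 + 2*a*asin(2*a) + 3*a + sqrt(1 - 4*a^2)


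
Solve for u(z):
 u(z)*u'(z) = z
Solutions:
 u(z) = -sqrt(C1 + z^2)
 u(z) = sqrt(C1 + z^2)


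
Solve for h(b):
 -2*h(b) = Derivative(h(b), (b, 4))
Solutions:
 h(b) = (C1*sin(2^(3/4)*b/2) + C2*cos(2^(3/4)*b/2))*exp(-2^(3/4)*b/2) + (C3*sin(2^(3/4)*b/2) + C4*cos(2^(3/4)*b/2))*exp(2^(3/4)*b/2)


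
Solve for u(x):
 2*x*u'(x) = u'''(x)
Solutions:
 u(x) = C1 + Integral(C2*airyai(2^(1/3)*x) + C3*airybi(2^(1/3)*x), x)


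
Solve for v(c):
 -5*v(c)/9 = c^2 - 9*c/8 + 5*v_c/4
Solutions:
 v(c) = C1*exp(-4*c/9) - 9*c^2/5 + 81*c/8 - 729/32


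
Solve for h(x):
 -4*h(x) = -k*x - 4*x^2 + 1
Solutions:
 h(x) = k*x/4 + x^2 - 1/4


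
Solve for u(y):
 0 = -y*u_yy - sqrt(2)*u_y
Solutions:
 u(y) = C1 + C2*y^(1 - sqrt(2))


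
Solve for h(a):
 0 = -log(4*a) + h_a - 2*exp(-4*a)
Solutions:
 h(a) = C1 + a*log(a) + a*(-1 + 2*log(2)) - exp(-4*a)/2


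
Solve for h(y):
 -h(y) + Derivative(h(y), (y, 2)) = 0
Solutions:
 h(y) = C1*exp(-y) + C2*exp(y)


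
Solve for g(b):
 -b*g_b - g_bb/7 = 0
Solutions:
 g(b) = C1 + C2*erf(sqrt(14)*b/2)


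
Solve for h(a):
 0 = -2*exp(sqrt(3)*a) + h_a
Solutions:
 h(a) = C1 + 2*sqrt(3)*exp(sqrt(3)*a)/3


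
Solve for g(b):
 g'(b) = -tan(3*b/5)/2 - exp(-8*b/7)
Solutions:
 g(b) = C1 - 5*log(tan(3*b/5)^2 + 1)/12 + 7*exp(-8*b/7)/8


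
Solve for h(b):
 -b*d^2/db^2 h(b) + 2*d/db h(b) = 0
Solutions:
 h(b) = C1 + C2*b^3


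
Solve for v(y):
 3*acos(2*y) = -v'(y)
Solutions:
 v(y) = C1 - 3*y*acos(2*y) + 3*sqrt(1 - 4*y^2)/2


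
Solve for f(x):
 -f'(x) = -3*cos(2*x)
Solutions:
 f(x) = C1 + 3*sin(2*x)/2


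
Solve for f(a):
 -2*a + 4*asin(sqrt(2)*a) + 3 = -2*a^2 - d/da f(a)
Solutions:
 f(a) = C1 - 2*a^3/3 + a^2 - 4*a*asin(sqrt(2)*a) - 3*a - 2*sqrt(2)*sqrt(1 - 2*a^2)


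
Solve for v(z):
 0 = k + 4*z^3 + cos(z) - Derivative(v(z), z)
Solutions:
 v(z) = C1 + k*z + z^4 + sin(z)


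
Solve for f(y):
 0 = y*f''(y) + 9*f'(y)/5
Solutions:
 f(y) = C1 + C2/y^(4/5)


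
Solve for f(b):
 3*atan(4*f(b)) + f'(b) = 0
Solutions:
 Integral(1/atan(4*_y), (_y, f(b))) = C1 - 3*b


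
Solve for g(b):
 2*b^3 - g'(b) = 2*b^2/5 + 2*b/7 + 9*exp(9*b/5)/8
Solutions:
 g(b) = C1 + b^4/2 - 2*b^3/15 - b^2/7 - 5*exp(9*b/5)/8


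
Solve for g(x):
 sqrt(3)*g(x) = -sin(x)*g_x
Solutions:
 g(x) = C1*(cos(x) + 1)^(sqrt(3)/2)/(cos(x) - 1)^(sqrt(3)/2)


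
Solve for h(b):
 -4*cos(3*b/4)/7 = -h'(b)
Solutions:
 h(b) = C1 + 16*sin(3*b/4)/21


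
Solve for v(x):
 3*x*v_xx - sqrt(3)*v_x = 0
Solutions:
 v(x) = C1 + C2*x^(sqrt(3)/3 + 1)
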